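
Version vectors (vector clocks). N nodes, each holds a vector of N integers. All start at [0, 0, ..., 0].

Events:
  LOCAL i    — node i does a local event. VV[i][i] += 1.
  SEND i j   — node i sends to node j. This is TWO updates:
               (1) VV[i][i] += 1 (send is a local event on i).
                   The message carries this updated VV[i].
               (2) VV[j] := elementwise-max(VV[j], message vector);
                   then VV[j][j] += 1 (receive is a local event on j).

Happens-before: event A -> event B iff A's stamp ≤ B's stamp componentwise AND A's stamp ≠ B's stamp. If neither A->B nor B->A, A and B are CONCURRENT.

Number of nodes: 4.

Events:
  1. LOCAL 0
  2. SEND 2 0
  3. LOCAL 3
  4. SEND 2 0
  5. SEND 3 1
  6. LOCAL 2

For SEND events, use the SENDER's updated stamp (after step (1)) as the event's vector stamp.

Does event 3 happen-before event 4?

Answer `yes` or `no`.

Initial: VV[0]=[0, 0, 0, 0]
Initial: VV[1]=[0, 0, 0, 0]
Initial: VV[2]=[0, 0, 0, 0]
Initial: VV[3]=[0, 0, 0, 0]
Event 1: LOCAL 0: VV[0][0]++ -> VV[0]=[1, 0, 0, 0]
Event 2: SEND 2->0: VV[2][2]++ -> VV[2]=[0, 0, 1, 0], msg_vec=[0, 0, 1, 0]; VV[0]=max(VV[0],msg_vec) then VV[0][0]++ -> VV[0]=[2, 0, 1, 0]
Event 3: LOCAL 3: VV[3][3]++ -> VV[3]=[0, 0, 0, 1]
Event 4: SEND 2->0: VV[2][2]++ -> VV[2]=[0, 0, 2, 0], msg_vec=[0, 0, 2, 0]; VV[0]=max(VV[0],msg_vec) then VV[0][0]++ -> VV[0]=[3, 0, 2, 0]
Event 5: SEND 3->1: VV[3][3]++ -> VV[3]=[0, 0, 0, 2], msg_vec=[0, 0, 0, 2]; VV[1]=max(VV[1],msg_vec) then VV[1][1]++ -> VV[1]=[0, 1, 0, 2]
Event 6: LOCAL 2: VV[2][2]++ -> VV[2]=[0, 0, 3, 0]
Event 3 stamp: [0, 0, 0, 1]
Event 4 stamp: [0, 0, 2, 0]
[0, 0, 0, 1] <= [0, 0, 2, 0]? False. Equal? False. Happens-before: False

Answer: no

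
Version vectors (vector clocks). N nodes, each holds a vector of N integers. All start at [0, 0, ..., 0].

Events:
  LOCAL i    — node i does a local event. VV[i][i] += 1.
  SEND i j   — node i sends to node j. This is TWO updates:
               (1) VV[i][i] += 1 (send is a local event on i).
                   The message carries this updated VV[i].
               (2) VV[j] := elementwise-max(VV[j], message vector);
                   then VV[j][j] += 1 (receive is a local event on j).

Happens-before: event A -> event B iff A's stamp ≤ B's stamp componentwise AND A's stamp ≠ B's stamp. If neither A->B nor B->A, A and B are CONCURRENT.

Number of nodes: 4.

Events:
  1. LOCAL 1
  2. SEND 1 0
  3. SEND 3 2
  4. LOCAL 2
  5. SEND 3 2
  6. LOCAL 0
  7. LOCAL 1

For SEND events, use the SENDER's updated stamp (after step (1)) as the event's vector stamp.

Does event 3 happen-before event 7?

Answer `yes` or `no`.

Answer: no

Derivation:
Initial: VV[0]=[0, 0, 0, 0]
Initial: VV[1]=[0, 0, 0, 0]
Initial: VV[2]=[0, 0, 0, 0]
Initial: VV[3]=[0, 0, 0, 0]
Event 1: LOCAL 1: VV[1][1]++ -> VV[1]=[0, 1, 0, 0]
Event 2: SEND 1->0: VV[1][1]++ -> VV[1]=[0, 2, 0, 0], msg_vec=[0, 2, 0, 0]; VV[0]=max(VV[0],msg_vec) then VV[0][0]++ -> VV[0]=[1, 2, 0, 0]
Event 3: SEND 3->2: VV[3][3]++ -> VV[3]=[0, 0, 0, 1], msg_vec=[0, 0, 0, 1]; VV[2]=max(VV[2],msg_vec) then VV[2][2]++ -> VV[2]=[0, 0, 1, 1]
Event 4: LOCAL 2: VV[2][2]++ -> VV[2]=[0, 0, 2, 1]
Event 5: SEND 3->2: VV[3][3]++ -> VV[3]=[0, 0, 0, 2], msg_vec=[0, 0, 0, 2]; VV[2]=max(VV[2],msg_vec) then VV[2][2]++ -> VV[2]=[0, 0, 3, 2]
Event 6: LOCAL 0: VV[0][0]++ -> VV[0]=[2, 2, 0, 0]
Event 7: LOCAL 1: VV[1][1]++ -> VV[1]=[0, 3, 0, 0]
Event 3 stamp: [0, 0, 0, 1]
Event 7 stamp: [0, 3, 0, 0]
[0, 0, 0, 1] <= [0, 3, 0, 0]? False. Equal? False. Happens-before: False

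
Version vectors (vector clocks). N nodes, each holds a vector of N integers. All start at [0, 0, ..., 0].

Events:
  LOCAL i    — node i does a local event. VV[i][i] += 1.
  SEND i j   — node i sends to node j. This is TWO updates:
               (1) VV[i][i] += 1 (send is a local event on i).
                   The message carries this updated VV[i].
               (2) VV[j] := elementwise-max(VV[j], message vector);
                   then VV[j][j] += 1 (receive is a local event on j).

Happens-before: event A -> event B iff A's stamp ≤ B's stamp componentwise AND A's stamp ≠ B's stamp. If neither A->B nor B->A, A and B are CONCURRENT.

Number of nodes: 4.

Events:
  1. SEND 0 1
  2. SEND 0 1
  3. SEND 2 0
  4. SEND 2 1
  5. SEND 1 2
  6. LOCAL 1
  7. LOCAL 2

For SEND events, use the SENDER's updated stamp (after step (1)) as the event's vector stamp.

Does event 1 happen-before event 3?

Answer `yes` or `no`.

Answer: no

Derivation:
Initial: VV[0]=[0, 0, 0, 0]
Initial: VV[1]=[0, 0, 0, 0]
Initial: VV[2]=[0, 0, 0, 0]
Initial: VV[3]=[0, 0, 0, 0]
Event 1: SEND 0->1: VV[0][0]++ -> VV[0]=[1, 0, 0, 0], msg_vec=[1, 0, 0, 0]; VV[1]=max(VV[1],msg_vec) then VV[1][1]++ -> VV[1]=[1, 1, 0, 0]
Event 2: SEND 0->1: VV[0][0]++ -> VV[0]=[2, 0, 0, 0], msg_vec=[2, 0, 0, 0]; VV[1]=max(VV[1],msg_vec) then VV[1][1]++ -> VV[1]=[2, 2, 0, 0]
Event 3: SEND 2->0: VV[2][2]++ -> VV[2]=[0, 0, 1, 0], msg_vec=[0, 0, 1, 0]; VV[0]=max(VV[0],msg_vec) then VV[0][0]++ -> VV[0]=[3, 0, 1, 0]
Event 4: SEND 2->1: VV[2][2]++ -> VV[2]=[0, 0, 2, 0], msg_vec=[0, 0, 2, 0]; VV[1]=max(VV[1],msg_vec) then VV[1][1]++ -> VV[1]=[2, 3, 2, 0]
Event 5: SEND 1->2: VV[1][1]++ -> VV[1]=[2, 4, 2, 0], msg_vec=[2, 4, 2, 0]; VV[2]=max(VV[2],msg_vec) then VV[2][2]++ -> VV[2]=[2, 4, 3, 0]
Event 6: LOCAL 1: VV[1][1]++ -> VV[1]=[2, 5, 2, 0]
Event 7: LOCAL 2: VV[2][2]++ -> VV[2]=[2, 4, 4, 0]
Event 1 stamp: [1, 0, 0, 0]
Event 3 stamp: [0, 0, 1, 0]
[1, 0, 0, 0] <= [0, 0, 1, 0]? False. Equal? False. Happens-before: False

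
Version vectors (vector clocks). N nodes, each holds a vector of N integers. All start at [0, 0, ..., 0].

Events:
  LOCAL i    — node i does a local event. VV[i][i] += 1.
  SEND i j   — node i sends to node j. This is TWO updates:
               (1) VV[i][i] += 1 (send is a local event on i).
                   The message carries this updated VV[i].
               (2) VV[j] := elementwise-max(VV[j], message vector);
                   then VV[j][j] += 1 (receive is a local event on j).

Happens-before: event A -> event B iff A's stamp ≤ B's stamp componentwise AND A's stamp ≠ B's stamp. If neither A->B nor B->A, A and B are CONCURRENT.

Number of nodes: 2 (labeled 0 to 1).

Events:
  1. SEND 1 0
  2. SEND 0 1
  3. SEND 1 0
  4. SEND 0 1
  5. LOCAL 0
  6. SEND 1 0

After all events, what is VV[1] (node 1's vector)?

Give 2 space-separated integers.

Answer: 4 5

Derivation:
Initial: VV[0]=[0, 0]
Initial: VV[1]=[0, 0]
Event 1: SEND 1->0: VV[1][1]++ -> VV[1]=[0, 1], msg_vec=[0, 1]; VV[0]=max(VV[0],msg_vec) then VV[0][0]++ -> VV[0]=[1, 1]
Event 2: SEND 0->1: VV[0][0]++ -> VV[0]=[2, 1], msg_vec=[2, 1]; VV[1]=max(VV[1],msg_vec) then VV[1][1]++ -> VV[1]=[2, 2]
Event 3: SEND 1->0: VV[1][1]++ -> VV[1]=[2, 3], msg_vec=[2, 3]; VV[0]=max(VV[0],msg_vec) then VV[0][0]++ -> VV[0]=[3, 3]
Event 4: SEND 0->1: VV[0][0]++ -> VV[0]=[4, 3], msg_vec=[4, 3]; VV[1]=max(VV[1],msg_vec) then VV[1][1]++ -> VV[1]=[4, 4]
Event 5: LOCAL 0: VV[0][0]++ -> VV[0]=[5, 3]
Event 6: SEND 1->0: VV[1][1]++ -> VV[1]=[4, 5], msg_vec=[4, 5]; VV[0]=max(VV[0],msg_vec) then VV[0][0]++ -> VV[0]=[6, 5]
Final vectors: VV[0]=[6, 5]; VV[1]=[4, 5]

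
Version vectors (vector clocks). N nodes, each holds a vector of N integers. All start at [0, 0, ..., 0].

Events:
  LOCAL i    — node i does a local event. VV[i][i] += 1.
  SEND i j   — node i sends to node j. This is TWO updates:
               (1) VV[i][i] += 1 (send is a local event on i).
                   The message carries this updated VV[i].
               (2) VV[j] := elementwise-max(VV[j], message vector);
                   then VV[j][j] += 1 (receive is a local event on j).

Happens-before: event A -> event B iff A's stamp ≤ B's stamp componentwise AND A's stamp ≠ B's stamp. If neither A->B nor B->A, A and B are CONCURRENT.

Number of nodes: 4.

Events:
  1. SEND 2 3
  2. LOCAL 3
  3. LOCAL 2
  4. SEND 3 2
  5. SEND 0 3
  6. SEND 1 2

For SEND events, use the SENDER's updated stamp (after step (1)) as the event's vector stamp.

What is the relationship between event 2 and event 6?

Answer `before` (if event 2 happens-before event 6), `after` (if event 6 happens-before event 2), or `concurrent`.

Answer: concurrent

Derivation:
Initial: VV[0]=[0, 0, 0, 0]
Initial: VV[1]=[0, 0, 0, 0]
Initial: VV[2]=[0, 0, 0, 0]
Initial: VV[3]=[0, 0, 0, 0]
Event 1: SEND 2->3: VV[2][2]++ -> VV[2]=[0, 0, 1, 0], msg_vec=[0, 0, 1, 0]; VV[3]=max(VV[3],msg_vec) then VV[3][3]++ -> VV[3]=[0, 0, 1, 1]
Event 2: LOCAL 3: VV[3][3]++ -> VV[3]=[0, 0, 1, 2]
Event 3: LOCAL 2: VV[2][2]++ -> VV[2]=[0, 0, 2, 0]
Event 4: SEND 3->2: VV[3][3]++ -> VV[3]=[0, 0, 1, 3], msg_vec=[0, 0, 1, 3]; VV[2]=max(VV[2],msg_vec) then VV[2][2]++ -> VV[2]=[0, 0, 3, 3]
Event 5: SEND 0->3: VV[0][0]++ -> VV[0]=[1, 0, 0, 0], msg_vec=[1, 0, 0, 0]; VV[3]=max(VV[3],msg_vec) then VV[3][3]++ -> VV[3]=[1, 0, 1, 4]
Event 6: SEND 1->2: VV[1][1]++ -> VV[1]=[0, 1, 0, 0], msg_vec=[0, 1, 0, 0]; VV[2]=max(VV[2],msg_vec) then VV[2][2]++ -> VV[2]=[0, 1, 4, 3]
Event 2 stamp: [0, 0, 1, 2]
Event 6 stamp: [0, 1, 0, 0]
[0, 0, 1, 2] <= [0, 1, 0, 0]? False
[0, 1, 0, 0] <= [0, 0, 1, 2]? False
Relation: concurrent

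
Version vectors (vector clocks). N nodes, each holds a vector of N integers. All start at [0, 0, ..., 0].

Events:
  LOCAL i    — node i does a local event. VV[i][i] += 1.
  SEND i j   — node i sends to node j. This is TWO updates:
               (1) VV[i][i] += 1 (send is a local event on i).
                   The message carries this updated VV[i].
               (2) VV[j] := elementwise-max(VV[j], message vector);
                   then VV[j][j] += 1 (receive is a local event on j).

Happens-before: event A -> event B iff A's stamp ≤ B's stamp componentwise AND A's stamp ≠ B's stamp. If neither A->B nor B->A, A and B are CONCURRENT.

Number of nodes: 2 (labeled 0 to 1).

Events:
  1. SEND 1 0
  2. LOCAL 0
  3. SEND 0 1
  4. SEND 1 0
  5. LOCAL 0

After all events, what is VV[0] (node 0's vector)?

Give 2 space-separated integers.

Initial: VV[0]=[0, 0]
Initial: VV[1]=[0, 0]
Event 1: SEND 1->0: VV[1][1]++ -> VV[1]=[0, 1], msg_vec=[0, 1]; VV[0]=max(VV[0],msg_vec) then VV[0][0]++ -> VV[0]=[1, 1]
Event 2: LOCAL 0: VV[0][0]++ -> VV[0]=[2, 1]
Event 3: SEND 0->1: VV[0][0]++ -> VV[0]=[3, 1], msg_vec=[3, 1]; VV[1]=max(VV[1],msg_vec) then VV[1][1]++ -> VV[1]=[3, 2]
Event 4: SEND 1->0: VV[1][1]++ -> VV[1]=[3, 3], msg_vec=[3, 3]; VV[0]=max(VV[0],msg_vec) then VV[0][0]++ -> VV[0]=[4, 3]
Event 5: LOCAL 0: VV[0][0]++ -> VV[0]=[5, 3]
Final vectors: VV[0]=[5, 3]; VV[1]=[3, 3]

Answer: 5 3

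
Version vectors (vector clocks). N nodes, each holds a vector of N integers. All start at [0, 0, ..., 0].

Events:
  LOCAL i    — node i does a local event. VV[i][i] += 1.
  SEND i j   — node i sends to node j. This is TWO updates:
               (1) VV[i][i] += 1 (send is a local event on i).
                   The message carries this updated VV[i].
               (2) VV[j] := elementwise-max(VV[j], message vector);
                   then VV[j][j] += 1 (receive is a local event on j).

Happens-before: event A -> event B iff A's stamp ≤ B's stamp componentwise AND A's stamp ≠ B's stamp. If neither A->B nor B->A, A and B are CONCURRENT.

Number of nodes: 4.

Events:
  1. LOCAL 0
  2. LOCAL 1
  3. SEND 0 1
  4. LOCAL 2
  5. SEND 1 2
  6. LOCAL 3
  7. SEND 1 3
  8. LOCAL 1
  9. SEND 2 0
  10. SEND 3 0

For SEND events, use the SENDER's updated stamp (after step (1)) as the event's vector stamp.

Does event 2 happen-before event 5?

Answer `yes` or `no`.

Initial: VV[0]=[0, 0, 0, 0]
Initial: VV[1]=[0, 0, 0, 0]
Initial: VV[2]=[0, 0, 0, 0]
Initial: VV[3]=[0, 0, 0, 0]
Event 1: LOCAL 0: VV[0][0]++ -> VV[0]=[1, 0, 0, 0]
Event 2: LOCAL 1: VV[1][1]++ -> VV[1]=[0, 1, 0, 0]
Event 3: SEND 0->1: VV[0][0]++ -> VV[0]=[2, 0, 0, 0], msg_vec=[2, 0, 0, 0]; VV[1]=max(VV[1],msg_vec) then VV[1][1]++ -> VV[1]=[2, 2, 0, 0]
Event 4: LOCAL 2: VV[2][2]++ -> VV[2]=[0, 0, 1, 0]
Event 5: SEND 1->2: VV[1][1]++ -> VV[1]=[2, 3, 0, 0], msg_vec=[2, 3, 0, 0]; VV[2]=max(VV[2],msg_vec) then VV[2][2]++ -> VV[2]=[2, 3, 2, 0]
Event 6: LOCAL 3: VV[3][3]++ -> VV[3]=[0, 0, 0, 1]
Event 7: SEND 1->3: VV[1][1]++ -> VV[1]=[2, 4, 0, 0], msg_vec=[2, 4, 0, 0]; VV[3]=max(VV[3],msg_vec) then VV[3][3]++ -> VV[3]=[2, 4, 0, 2]
Event 8: LOCAL 1: VV[1][1]++ -> VV[1]=[2, 5, 0, 0]
Event 9: SEND 2->0: VV[2][2]++ -> VV[2]=[2, 3, 3, 0], msg_vec=[2, 3, 3, 0]; VV[0]=max(VV[0],msg_vec) then VV[0][0]++ -> VV[0]=[3, 3, 3, 0]
Event 10: SEND 3->0: VV[3][3]++ -> VV[3]=[2, 4, 0, 3], msg_vec=[2, 4, 0, 3]; VV[0]=max(VV[0],msg_vec) then VV[0][0]++ -> VV[0]=[4, 4, 3, 3]
Event 2 stamp: [0, 1, 0, 0]
Event 5 stamp: [2, 3, 0, 0]
[0, 1, 0, 0] <= [2, 3, 0, 0]? True. Equal? False. Happens-before: True

Answer: yes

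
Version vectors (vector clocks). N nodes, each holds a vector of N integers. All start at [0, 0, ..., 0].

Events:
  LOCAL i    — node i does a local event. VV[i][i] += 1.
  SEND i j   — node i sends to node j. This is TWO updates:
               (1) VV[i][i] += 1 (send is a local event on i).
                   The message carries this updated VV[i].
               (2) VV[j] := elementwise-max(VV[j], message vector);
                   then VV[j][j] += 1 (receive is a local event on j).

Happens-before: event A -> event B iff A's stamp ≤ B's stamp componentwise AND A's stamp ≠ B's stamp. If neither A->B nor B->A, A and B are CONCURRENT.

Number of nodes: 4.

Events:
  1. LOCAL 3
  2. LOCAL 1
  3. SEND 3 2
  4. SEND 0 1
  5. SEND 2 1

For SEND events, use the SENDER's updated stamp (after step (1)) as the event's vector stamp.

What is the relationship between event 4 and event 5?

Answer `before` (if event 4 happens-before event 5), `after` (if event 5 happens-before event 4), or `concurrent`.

Initial: VV[0]=[0, 0, 0, 0]
Initial: VV[1]=[0, 0, 0, 0]
Initial: VV[2]=[0, 0, 0, 0]
Initial: VV[3]=[0, 0, 0, 0]
Event 1: LOCAL 3: VV[3][3]++ -> VV[3]=[0, 0, 0, 1]
Event 2: LOCAL 1: VV[1][1]++ -> VV[1]=[0, 1, 0, 0]
Event 3: SEND 3->2: VV[3][3]++ -> VV[3]=[0, 0, 0, 2], msg_vec=[0, 0, 0, 2]; VV[2]=max(VV[2],msg_vec) then VV[2][2]++ -> VV[2]=[0, 0, 1, 2]
Event 4: SEND 0->1: VV[0][0]++ -> VV[0]=[1, 0, 0, 0], msg_vec=[1, 0, 0, 0]; VV[1]=max(VV[1],msg_vec) then VV[1][1]++ -> VV[1]=[1, 2, 0, 0]
Event 5: SEND 2->1: VV[2][2]++ -> VV[2]=[0, 0, 2, 2], msg_vec=[0, 0, 2, 2]; VV[1]=max(VV[1],msg_vec) then VV[1][1]++ -> VV[1]=[1, 3, 2, 2]
Event 4 stamp: [1, 0, 0, 0]
Event 5 stamp: [0, 0, 2, 2]
[1, 0, 0, 0] <= [0, 0, 2, 2]? False
[0, 0, 2, 2] <= [1, 0, 0, 0]? False
Relation: concurrent

Answer: concurrent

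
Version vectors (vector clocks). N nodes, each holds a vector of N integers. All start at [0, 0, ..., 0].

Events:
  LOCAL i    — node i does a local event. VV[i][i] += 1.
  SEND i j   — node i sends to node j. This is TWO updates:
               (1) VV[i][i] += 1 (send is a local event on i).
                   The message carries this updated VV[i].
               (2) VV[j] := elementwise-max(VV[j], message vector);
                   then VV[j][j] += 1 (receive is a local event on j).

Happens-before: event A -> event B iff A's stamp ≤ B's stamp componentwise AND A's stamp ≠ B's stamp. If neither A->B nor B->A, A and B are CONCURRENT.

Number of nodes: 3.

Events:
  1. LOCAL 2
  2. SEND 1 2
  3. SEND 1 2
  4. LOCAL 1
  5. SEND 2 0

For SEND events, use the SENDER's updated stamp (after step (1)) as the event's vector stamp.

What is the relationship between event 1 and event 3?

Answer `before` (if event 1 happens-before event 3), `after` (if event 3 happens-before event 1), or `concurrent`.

Answer: concurrent

Derivation:
Initial: VV[0]=[0, 0, 0]
Initial: VV[1]=[0, 0, 0]
Initial: VV[2]=[0, 0, 0]
Event 1: LOCAL 2: VV[2][2]++ -> VV[2]=[0, 0, 1]
Event 2: SEND 1->2: VV[1][1]++ -> VV[1]=[0, 1, 0], msg_vec=[0, 1, 0]; VV[2]=max(VV[2],msg_vec) then VV[2][2]++ -> VV[2]=[0, 1, 2]
Event 3: SEND 1->2: VV[1][1]++ -> VV[1]=[0, 2, 0], msg_vec=[0, 2, 0]; VV[2]=max(VV[2],msg_vec) then VV[2][2]++ -> VV[2]=[0, 2, 3]
Event 4: LOCAL 1: VV[1][1]++ -> VV[1]=[0, 3, 0]
Event 5: SEND 2->0: VV[2][2]++ -> VV[2]=[0, 2, 4], msg_vec=[0, 2, 4]; VV[0]=max(VV[0],msg_vec) then VV[0][0]++ -> VV[0]=[1, 2, 4]
Event 1 stamp: [0, 0, 1]
Event 3 stamp: [0, 2, 0]
[0, 0, 1] <= [0, 2, 0]? False
[0, 2, 0] <= [0, 0, 1]? False
Relation: concurrent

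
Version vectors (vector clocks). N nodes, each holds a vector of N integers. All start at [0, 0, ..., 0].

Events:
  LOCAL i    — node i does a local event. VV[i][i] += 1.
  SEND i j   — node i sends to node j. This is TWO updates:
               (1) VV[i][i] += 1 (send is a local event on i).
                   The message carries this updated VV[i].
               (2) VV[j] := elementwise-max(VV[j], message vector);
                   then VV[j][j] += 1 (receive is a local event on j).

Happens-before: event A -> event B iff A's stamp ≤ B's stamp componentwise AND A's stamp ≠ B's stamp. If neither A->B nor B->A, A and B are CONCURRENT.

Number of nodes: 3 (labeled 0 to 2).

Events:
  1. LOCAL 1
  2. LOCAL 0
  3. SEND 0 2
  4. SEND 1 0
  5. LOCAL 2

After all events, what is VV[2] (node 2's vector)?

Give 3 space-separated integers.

Answer: 2 0 2

Derivation:
Initial: VV[0]=[0, 0, 0]
Initial: VV[1]=[0, 0, 0]
Initial: VV[2]=[0, 0, 0]
Event 1: LOCAL 1: VV[1][1]++ -> VV[1]=[0, 1, 0]
Event 2: LOCAL 0: VV[0][0]++ -> VV[0]=[1, 0, 0]
Event 3: SEND 0->2: VV[0][0]++ -> VV[0]=[2, 0, 0], msg_vec=[2, 0, 0]; VV[2]=max(VV[2],msg_vec) then VV[2][2]++ -> VV[2]=[2, 0, 1]
Event 4: SEND 1->0: VV[1][1]++ -> VV[1]=[0, 2, 0], msg_vec=[0, 2, 0]; VV[0]=max(VV[0],msg_vec) then VV[0][0]++ -> VV[0]=[3, 2, 0]
Event 5: LOCAL 2: VV[2][2]++ -> VV[2]=[2, 0, 2]
Final vectors: VV[0]=[3, 2, 0]; VV[1]=[0, 2, 0]; VV[2]=[2, 0, 2]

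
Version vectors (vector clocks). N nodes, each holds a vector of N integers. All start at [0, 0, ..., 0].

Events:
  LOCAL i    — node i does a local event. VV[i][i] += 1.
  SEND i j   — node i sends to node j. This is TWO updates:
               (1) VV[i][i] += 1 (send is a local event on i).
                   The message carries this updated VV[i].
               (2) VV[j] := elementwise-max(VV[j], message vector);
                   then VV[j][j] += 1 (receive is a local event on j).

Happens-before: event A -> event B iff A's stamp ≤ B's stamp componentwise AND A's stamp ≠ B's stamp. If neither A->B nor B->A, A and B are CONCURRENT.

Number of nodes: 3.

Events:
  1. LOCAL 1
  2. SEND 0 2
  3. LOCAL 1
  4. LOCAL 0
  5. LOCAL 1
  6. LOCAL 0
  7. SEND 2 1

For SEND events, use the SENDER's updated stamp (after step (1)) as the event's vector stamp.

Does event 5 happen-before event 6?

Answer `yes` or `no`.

Initial: VV[0]=[0, 0, 0]
Initial: VV[1]=[0, 0, 0]
Initial: VV[2]=[0, 0, 0]
Event 1: LOCAL 1: VV[1][1]++ -> VV[1]=[0, 1, 0]
Event 2: SEND 0->2: VV[0][0]++ -> VV[0]=[1, 0, 0], msg_vec=[1, 0, 0]; VV[2]=max(VV[2],msg_vec) then VV[2][2]++ -> VV[2]=[1, 0, 1]
Event 3: LOCAL 1: VV[1][1]++ -> VV[1]=[0, 2, 0]
Event 4: LOCAL 0: VV[0][0]++ -> VV[0]=[2, 0, 0]
Event 5: LOCAL 1: VV[1][1]++ -> VV[1]=[0, 3, 0]
Event 6: LOCAL 0: VV[0][0]++ -> VV[0]=[3, 0, 0]
Event 7: SEND 2->1: VV[2][2]++ -> VV[2]=[1, 0, 2], msg_vec=[1, 0, 2]; VV[1]=max(VV[1],msg_vec) then VV[1][1]++ -> VV[1]=[1, 4, 2]
Event 5 stamp: [0, 3, 0]
Event 6 stamp: [3, 0, 0]
[0, 3, 0] <= [3, 0, 0]? False. Equal? False. Happens-before: False

Answer: no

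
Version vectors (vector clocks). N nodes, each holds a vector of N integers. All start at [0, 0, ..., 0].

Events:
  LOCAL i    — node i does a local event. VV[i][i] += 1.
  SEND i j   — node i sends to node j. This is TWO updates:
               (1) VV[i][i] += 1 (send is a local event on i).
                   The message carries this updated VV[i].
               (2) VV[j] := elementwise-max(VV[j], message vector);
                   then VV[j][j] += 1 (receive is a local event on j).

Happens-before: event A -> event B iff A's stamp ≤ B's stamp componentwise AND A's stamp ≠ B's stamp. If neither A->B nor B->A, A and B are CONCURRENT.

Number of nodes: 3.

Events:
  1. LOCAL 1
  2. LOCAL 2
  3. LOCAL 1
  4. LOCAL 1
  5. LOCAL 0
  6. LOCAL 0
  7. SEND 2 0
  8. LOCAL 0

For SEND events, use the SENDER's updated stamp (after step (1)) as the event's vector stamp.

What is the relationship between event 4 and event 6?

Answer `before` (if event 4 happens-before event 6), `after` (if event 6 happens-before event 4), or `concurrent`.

Initial: VV[0]=[0, 0, 0]
Initial: VV[1]=[0, 0, 0]
Initial: VV[2]=[0, 0, 0]
Event 1: LOCAL 1: VV[1][1]++ -> VV[1]=[0, 1, 0]
Event 2: LOCAL 2: VV[2][2]++ -> VV[2]=[0, 0, 1]
Event 3: LOCAL 1: VV[1][1]++ -> VV[1]=[0, 2, 0]
Event 4: LOCAL 1: VV[1][1]++ -> VV[1]=[0, 3, 0]
Event 5: LOCAL 0: VV[0][0]++ -> VV[0]=[1, 0, 0]
Event 6: LOCAL 0: VV[0][0]++ -> VV[0]=[2, 0, 0]
Event 7: SEND 2->0: VV[2][2]++ -> VV[2]=[0, 0, 2], msg_vec=[0, 0, 2]; VV[0]=max(VV[0],msg_vec) then VV[0][0]++ -> VV[0]=[3, 0, 2]
Event 8: LOCAL 0: VV[0][0]++ -> VV[0]=[4, 0, 2]
Event 4 stamp: [0, 3, 0]
Event 6 stamp: [2, 0, 0]
[0, 3, 0] <= [2, 0, 0]? False
[2, 0, 0] <= [0, 3, 0]? False
Relation: concurrent

Answer: concurrent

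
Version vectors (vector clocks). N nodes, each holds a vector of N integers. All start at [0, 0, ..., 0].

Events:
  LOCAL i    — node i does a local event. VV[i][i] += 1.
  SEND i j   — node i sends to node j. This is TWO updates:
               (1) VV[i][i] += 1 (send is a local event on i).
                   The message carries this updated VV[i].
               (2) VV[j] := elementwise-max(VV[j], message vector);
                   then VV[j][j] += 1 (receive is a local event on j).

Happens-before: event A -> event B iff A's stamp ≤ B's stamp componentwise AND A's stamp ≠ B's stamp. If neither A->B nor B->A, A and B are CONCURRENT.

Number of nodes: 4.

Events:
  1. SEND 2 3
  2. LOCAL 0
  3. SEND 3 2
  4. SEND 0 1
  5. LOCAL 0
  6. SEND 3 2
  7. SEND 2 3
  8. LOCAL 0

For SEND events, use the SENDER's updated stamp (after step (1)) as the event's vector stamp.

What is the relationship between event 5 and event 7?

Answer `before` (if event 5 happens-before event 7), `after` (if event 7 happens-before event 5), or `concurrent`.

Answer: concurrent

Derivation:
Initial: VV[0]=[0, 0, 0, 0]
Initial: VV[1]=[0, 0, 0, 0]
Initial: VV[2]=[0, 0, 0, 0]
Initial: VV[3]=[0, 0, 0, 0]
Event 1: SEND 2->3: VV[2][2]++ -> VV[2]=[0, 0, 1, 0], msg_vec=[0, 0, 1, 0]; VV[3]=max(VV[3],msg_vec) then VV[3][3]++ -> VV[3]=[0, 0, 1, 1]
Event 2: LOCAL 0: VV[0][0]++ -> VV[0]=[1, 0, 0, 0]
Event 3: SEND 3->2: VV[3][3]++ -> VV[3]=[0, 0, 1, 2], msg_vec=[0, 0, 1, 2]; VV[2]=max(VV[2],msg_vec) then VV[2][2]++ -> VV[2]=[0, 0, 2, 2]
Event 4: SEND 0->1: VV[0][0]++ -> VV[0]=[2, 0, 0, 0], msg_vec=[2, 0, 0, 0]; VV[1]=max(VV[1],msg_vec) then VV[1][1]++ -> VV[1]=[2, 1, 0, 0]
Event 5: LOCAL 0: VV[0][0]++ -> VV[0]=[3, 0, 0, 0]
Event 6: SEND 3->2: VV[3][3]++ -> VV[3]=[0, 0, 1, 3], msg_vec=[0, 0, 1, 3]; VV[2]=max(VV[2],msg_vec) then VV[2][2]++ -> VV[2]=[0, 0, 3, 3]
Event 7: SEND 2->3: VV[2][2]++ -> VV[2]=[0, 0, 4, 3], msg_vec=[0, 0, 4, 3]; VV[3]=max(VV[3],msg_vec) then VV[3][3]++ -> VV[3]=[0, 0, 4, 4]
Event 8: LOCAL 0: VV[0][0]++ -> VV[0]=[4, 0, 0, 0]
Event 5 stamp: [3, 0, 0, 0]
Event 7 stamp: [0, 0, 4, 3]
[3, 0, 0, 0] <= [0, 0, 4, 3]? False
[0, 0, 4, 3] <= [3, 0, 0, 0]? False
Relation: concurrent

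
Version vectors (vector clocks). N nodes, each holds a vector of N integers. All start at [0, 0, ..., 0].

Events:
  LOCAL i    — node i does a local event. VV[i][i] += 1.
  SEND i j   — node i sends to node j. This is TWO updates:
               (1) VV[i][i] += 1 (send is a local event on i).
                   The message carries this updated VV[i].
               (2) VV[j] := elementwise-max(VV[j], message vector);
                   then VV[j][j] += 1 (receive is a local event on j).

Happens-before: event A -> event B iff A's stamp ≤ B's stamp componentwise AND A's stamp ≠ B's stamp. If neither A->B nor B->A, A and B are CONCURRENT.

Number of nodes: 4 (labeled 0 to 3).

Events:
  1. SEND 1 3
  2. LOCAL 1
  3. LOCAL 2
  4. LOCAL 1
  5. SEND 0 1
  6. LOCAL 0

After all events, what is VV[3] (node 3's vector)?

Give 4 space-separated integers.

Answer: 0 1 0 1

Derivation:
Initial: VV[0]=[0, 0, 0, 0]
Initial: VV[1]=[0, 0, 0, 0]
Initial: VV[2]=[0, 0, 0, 0]
Initial: VV[3]=[0, 0, 0, 0]
Event 1: SEND 1->3: VV[1][1]++ -> VV[1]=[0, 1, 0, 0], msg_vec=[0, 1, 0, 0]; VV[3]=max(VV[3],msg_vec) then VV[3][3]++ -> VV[3]=[0, 1, 0, 1]
Event 2: LOCAL 1: VV[1][1]++ -> VV[1]=[0, 2, 0, 0]
Event 3: LOCAL 2: VV[2][2]++ -> VV[2]=[0, 0, 1, 0]
Event 4: LOCAL 1: VV[1][1]++ -> VV[1]=[0, 3, 0, 0]
Event 5: SEND 0->1: VV[0][0]++ -> VV[0]=[1, 0, 0, 0], msg_vec=[1, 0, 0, 0]; VV[1]=max(VV[1],msg_vec) then VV[1][1]++ -> VV[1]=[1, 4, 0, 0]
Event 6: LOCAL 0: VV[0][0]++ -> VV[0]=[2, 0, 0, 0]
Final vectors: VV[0]=[2, 0, 0, 0]; VV[1]=[1, 4, 0, 0]; VV[2]=[0, 0, 1, 0]; VV[3]=[0, 1, 0, 1]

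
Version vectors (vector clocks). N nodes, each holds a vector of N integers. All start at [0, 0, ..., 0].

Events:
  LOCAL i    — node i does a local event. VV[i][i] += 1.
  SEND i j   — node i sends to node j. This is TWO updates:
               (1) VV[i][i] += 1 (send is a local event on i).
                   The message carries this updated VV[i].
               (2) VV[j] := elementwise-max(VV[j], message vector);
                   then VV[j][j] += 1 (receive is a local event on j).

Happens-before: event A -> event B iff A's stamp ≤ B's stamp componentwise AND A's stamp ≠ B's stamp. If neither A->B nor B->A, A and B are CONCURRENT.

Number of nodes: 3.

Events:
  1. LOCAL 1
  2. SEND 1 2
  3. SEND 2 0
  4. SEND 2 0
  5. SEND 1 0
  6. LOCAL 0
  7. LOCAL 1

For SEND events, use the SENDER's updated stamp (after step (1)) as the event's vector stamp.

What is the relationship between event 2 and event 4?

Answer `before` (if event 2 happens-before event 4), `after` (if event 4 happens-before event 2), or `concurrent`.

Initial: VV[0]=[0, 0, 0]
Initial: VV[1]=[0, 0, 0]
Initial: VV[2]=[0, 0, 0]
Event 1: LOCAL 1: VV[1][1]++ -> VV[1]=[0, 1, 0]
Event 2: SEND 1->2: VV[1][1]++ -> VV[1]=[0, 2, 0], msg_vec=[0, 2, 0]; VV[2]=max(VV[2],msg_vec) then VV[2][2]++ -> VV[2]=[0, 2, 1]
Event 3: SEND 2->0: VV[2][2]++ -> VV[2]=[0, 2, 2], msg_vec=[0, 2, 2]; VV[0]=max(VV[0],msg_vec) then VV[0][0]++ -> VV[0]=[1, 2, 2]
Event 4: SEND 2->0: VV[2][2]++ -> VV[2]=[0, 2, 3], msg_vec=[0, 2, 3]; VV[0]=max(VV[0],msg_vec) then VV[0][0]++ -> VV[0]=[2, 2, 3]
Event 5: SEND 1->0: VV[1][1]++ -> VV[1]=[0, 3, 0], msg_vec=[0, 3, 0]; VV[0]=max(VV[0],msg_vec) then VV[0][0]++ -> VV[0]=[3, 3, 3]
Event 6: LOCAL 0: VV[0][0]++ -> VV[0]=[4, 3, 3]
Event 7: LOCAL 1: VV[1][1]++ -> VV[1]=[0, 4, 0]
Event 2 stamp: [0, 2, 0]
Event 4 stamp: [0, 2, 3]
[0, 2, 0] <= [0, 2, 3]? True
[0, 2, 3] <= [0, 2, 0]? False
Relation: before

Answer: before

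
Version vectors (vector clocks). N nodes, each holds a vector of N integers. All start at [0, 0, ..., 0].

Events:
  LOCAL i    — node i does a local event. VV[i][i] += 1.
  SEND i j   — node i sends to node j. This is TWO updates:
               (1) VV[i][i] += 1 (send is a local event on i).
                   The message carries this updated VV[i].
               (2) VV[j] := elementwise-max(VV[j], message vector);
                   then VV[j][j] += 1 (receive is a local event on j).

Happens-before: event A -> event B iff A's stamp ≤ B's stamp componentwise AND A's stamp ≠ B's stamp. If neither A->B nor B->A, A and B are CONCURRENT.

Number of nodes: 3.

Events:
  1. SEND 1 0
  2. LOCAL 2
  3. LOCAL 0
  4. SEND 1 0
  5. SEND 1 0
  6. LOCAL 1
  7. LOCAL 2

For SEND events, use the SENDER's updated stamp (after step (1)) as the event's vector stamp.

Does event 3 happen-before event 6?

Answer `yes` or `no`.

Answer: no

Derivation:
Initial: VV[0]=[0, 0, 0]
Initial: VV[1]=[0, 0, 0]
Initial: VV[2]=[0, 0, 0]
Event 1: SEND 1->0: VV[1][1]++ -> VV[1]=[0, 1, 0], msg_vec=[0, 1, 0]; VV[0]=max(VV[0],msg_vec) then VV[0][0]++ -> VV[0]=[1, 1, 0]
Event 2: LOCAL 2: VV[2][2]++ -> VV[2]=[0, 0, 1]
Event 3: LOCAL 0: VV[0][0]++ -> VV[0]=[2, 1, 0]
Event 4: SEND 1->0: VV[1][1]++ -> VV[1]=[0, 2, 0], msg_vec=[0, 2, 0]; VV[0]=max(VV[0],msg_vec) then VV[0][0]++ -> VV[0]=[3, 2, 0]
Event 5: SEND 1->0: VV[1][1]++ -> VV[1]=[0, 3, 0], msg_vec=[0, 3, 0]; VV[0]=max(VV[0],msg_vec) then VV[0][0]++ -> VV[0]=[4, 3, 0]
Event 6: LOCAL 1: VV[1][1]++ -> VV[1]=[0, 4, 0]
Event 7: LOCAL 2: VV[2][2]++ -> VV[2]=[0, 0, 2]
Event 3 stamp: [2, 1, 0]
Event 6 stamp: [0, 4, 0]
[2, 1, 0] <= [0, 4, 0]? False. Equal? False. Happens-before: False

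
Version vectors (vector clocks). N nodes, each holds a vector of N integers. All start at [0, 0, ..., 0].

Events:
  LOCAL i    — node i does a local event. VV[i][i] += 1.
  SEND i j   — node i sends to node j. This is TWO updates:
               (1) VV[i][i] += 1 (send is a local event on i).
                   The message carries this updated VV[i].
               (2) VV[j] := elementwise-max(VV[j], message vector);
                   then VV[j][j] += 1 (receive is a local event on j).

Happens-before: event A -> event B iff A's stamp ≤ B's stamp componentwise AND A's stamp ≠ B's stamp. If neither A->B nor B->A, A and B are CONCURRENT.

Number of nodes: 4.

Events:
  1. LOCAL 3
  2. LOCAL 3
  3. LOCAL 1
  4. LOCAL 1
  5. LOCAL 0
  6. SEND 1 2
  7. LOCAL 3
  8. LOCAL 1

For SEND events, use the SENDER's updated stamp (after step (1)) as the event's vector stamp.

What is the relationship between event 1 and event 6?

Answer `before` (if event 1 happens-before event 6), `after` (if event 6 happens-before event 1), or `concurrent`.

Answer: concurrent

Derivation:
Initial: VV[0]=[0, 0, 0, 0]
Initial: VV[1]=[0, 0, 0, 0]
Initial: VV[2]=[0, 0, 0, 0]
Initial: VV[3]=[0, 0, 0, 0]
Event 1: LOCAL 3: VV[3][3]++ -> VV[3]=[0, 0, 0, 1]
Event 2: LOCAL 3: VV[3][3]++ -> VV[3]=[0, 0, 0, 2]
Event 3: LOCAL 1: VV[1][1]++ -> VV[1]=[0, 1, 0, 0]
Event 4: LOCAL 1: VV[1][1]++ -> VV[1]=[0, 2, 0, 0]
Event 5: LOCAL 0: VV[0][0]++ -> VV[0]=[1, 0, 0, 0]
Event 6: SEND 1->2: VV[1][1]++ -> VV[1]=[0, 3, 0, 0], msg_vec=[0, 3, 0, 0]; VV[2]=max(VV[2],msg_vec) then VV[2][2]++ -> VV[2]=[0, 3, 1, 0]
Event 7: LOCAL 3: VV[3][3]++ -> VV[3]=[0, 0, 0, 3]
Event 8: LOCAL 1: VV[1][1]++ -> VV[1]=[0, 4, 0, 0]
Event 1 stamp: [0, 0, 0, 1]
Event 6 stamp: [0, 3, 0, 0]
[0, 0, 0, 1] <= [0, 3, 0, 0]? False
[0, 3, 0, 0] <= [0, 0, 0, 1]? False
Relation: concurrent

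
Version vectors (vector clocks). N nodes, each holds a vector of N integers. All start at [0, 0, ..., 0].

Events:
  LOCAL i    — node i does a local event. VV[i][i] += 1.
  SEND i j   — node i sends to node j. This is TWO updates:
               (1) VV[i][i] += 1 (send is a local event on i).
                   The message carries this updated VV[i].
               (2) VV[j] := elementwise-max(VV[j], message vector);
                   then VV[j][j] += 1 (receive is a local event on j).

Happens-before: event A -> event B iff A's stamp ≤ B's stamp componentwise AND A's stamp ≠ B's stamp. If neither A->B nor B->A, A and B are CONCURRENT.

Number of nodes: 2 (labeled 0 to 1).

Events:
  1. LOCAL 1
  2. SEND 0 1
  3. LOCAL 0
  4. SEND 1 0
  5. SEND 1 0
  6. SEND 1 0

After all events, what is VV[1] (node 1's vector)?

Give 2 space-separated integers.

Initial: VV[0]=[0, 0]
Initial: VV[1]=[0, 0]
Event 1: LOCAL 1: VV[1][1]++ -> VV[1]=[0, 1]
Event 2: SEND 0->1: VV[0][0]++ -> VV[0]=[1, 0], msg_vec=[1, 0]; VV[1]=max(VV[1],msg_vec) then VV[1][1]++ -> VV[1]=[1, 2]
Event 3: LOCAL 0: VV[0][0]++ -> VV[0]=[2, 0]
Event 4: SEND 1->0: VV[1][1]++ -> VV[1]=[1, 3], msg_vec=[1, 3]; VV[0]=max(VV[0],msg_vec) then VV[0][0]++ -> VV[0]=[3, 3]
Event 5: SEND 1->0: VV[1][1]++ -> VV[1]=[1, 4], msg_vec=[1, 4]; VV[0]=max(VV[0],msg_vec) then VV[0][0]++ -> VV[0]=[4, 4]
Event 6: SEND 1->0: VV[1][1]++ -> VV[1]=[1, 5], msg_vec=[1, 5]; VV[0]=max(VV[0],msg_vec) then VV[0][0]++ -> VV[0]=[5, 5]
Final vectors: VV[0]=[5, 5]; VV[1]=[1, 5]

Answer: 1 5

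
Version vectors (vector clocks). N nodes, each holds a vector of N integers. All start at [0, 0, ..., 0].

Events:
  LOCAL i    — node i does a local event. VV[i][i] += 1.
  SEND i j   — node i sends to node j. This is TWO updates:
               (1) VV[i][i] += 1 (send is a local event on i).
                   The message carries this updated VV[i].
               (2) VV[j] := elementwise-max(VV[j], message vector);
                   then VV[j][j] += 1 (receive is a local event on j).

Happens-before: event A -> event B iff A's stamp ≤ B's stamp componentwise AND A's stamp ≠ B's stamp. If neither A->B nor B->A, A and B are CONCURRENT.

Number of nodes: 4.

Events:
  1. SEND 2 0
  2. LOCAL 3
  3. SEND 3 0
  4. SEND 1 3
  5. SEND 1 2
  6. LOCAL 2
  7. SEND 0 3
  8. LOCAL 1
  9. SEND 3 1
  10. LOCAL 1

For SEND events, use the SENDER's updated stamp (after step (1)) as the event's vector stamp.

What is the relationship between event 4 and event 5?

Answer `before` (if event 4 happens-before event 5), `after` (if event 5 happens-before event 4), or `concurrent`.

Initial: VV[0]=[0, 0, 0, 0]
Initial: VV[1]=[0, 0, 0, 0]
Initial: VV[2]=[0, 0, 0, 0]
Initial: VV[3]=[0, 0, 0, 0]
Event 1: SEND 2->0: VV[2][2]++ -> VV[2]=[0, 0, 1, 0], msg_vec=[0, 0, 1, 0]; VV[0]=max(VV[0],msg_vec) then VV[0][0]++ -> VV[0]=[1, 0, 1, 0]
Event 2: LOCAL 3: VV[3][3]++ -> VV[3]=[0, 0, 0, 1]
Event 3: SEND 3->0: VV[3][3]++ -> VV[3]=[0, 0, 0, 2], msg_vec=[0, 0, 0, 2]; VV[0]=max(VV[0],msg_vec) then VV[0][0]++ -> VV[0]=[2, 0, 1, 2]
Event 4: SEND 1->3: VV[1][1]++ -> VV[1]=[0, 1, 0, 0], msg_vec=[0, 1, 0, 0]; VV[3]=max(VV[3],msg_vec) then VV[3][3]++ -> VV[3]=[0, 1, 0, 3]
Event 5: SEND 1->2: VV[1][1]++ -> VV[1]=[0, 2, 0, 0], msg_vec=[0, 2, 0, 0]; VV[2]=max(VV[2],msg_vec) then VV[2][2]++ -> VV[2]=[0, 2, 2, 0]
Event 6: LOCAL 2: VV[2][2]++ -> VV[2]=[0, 2, 3, 0]
Event 7: SEND 0->3: VV[0][0]++ -> VV[0]=[3, 0, 1, 2], msg_vec=[3, 0, 1, 2]; VV[3]=max(VV[3],msg_vec) then VV[3][3]++ -> VV[3]=[3, 1, 1, 4]
Event 8: LOCAL 1: VV[1][1]++ -> VV[1]=[0, 3, 0, 0]
Event 9: SEND 3->1: VV[3][3]++ -> VV[3]=[3, 1, 1, 5], msg_vec=[3, 1, 1, 5]; VV[1]=max(VV[1],msg_vec) then VV[1][1]++ -> VV[1]=[3, 4, 1, 5]
Event 10: LOCAL 1: VV[1][1]++ -> VV[1]=[3, 5, 1, 5]
Event 4 stamp: [0, 1, 0, 0]
Event 5 stamp: [0, 2, 0, 0]
[0, 1, 0, 0] <= [0, 2, 0, 0]? True
[0, 2, 0, 0] <= [0, 1, 0, 0]? False
Relation: before

Answer: before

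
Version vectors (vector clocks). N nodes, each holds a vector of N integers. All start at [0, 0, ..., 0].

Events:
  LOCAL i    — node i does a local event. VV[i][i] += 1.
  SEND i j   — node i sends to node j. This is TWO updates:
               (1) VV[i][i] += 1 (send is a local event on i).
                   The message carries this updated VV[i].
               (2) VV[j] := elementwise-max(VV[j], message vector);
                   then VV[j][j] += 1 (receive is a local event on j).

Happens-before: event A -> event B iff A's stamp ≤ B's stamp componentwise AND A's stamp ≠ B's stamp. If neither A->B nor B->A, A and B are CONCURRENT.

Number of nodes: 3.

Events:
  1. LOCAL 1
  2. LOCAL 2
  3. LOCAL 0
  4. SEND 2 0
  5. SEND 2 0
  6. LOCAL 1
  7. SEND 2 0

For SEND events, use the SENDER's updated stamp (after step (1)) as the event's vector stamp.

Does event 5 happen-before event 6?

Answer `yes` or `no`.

Initial: VV[0]=[0, 0, 0]
Initial: VV[1]=[0, 0, 0]
Initial: VV[2]=[0, 0, 0]
Event 1: LOCAL 1: VV[1][1]++ -> VV[1]=[0, 1, 0]
Event 2: LOCAL 2: VV[2][2]++ -> VV[2]=[0, 0, 1]
Event 3: LOCAL 0: VV[0][0]++ -> VV[0]=[1, 0, 0]
Event 4: SEND 2->0: VV[2][2]++ -> VV[2]=[0, 0, 2], msg_vec=[0, 0, 2]; VV[0]=max(VV[0],msg_vec) then VV[0][0]++ -> VV[0]=[2, 0, 2]
Event 5: SEND 2->0: VV[2][2]++ -> VV[2]=[0, 0, 3], msg_vec=[0, 0, 3]; VV[0]=max(VV[0],msg_vec) then VV[0][0]++ -> VV[0]=[3, 0, 3]
Event 6: LOCAL 1: VV[1][1]++ -> VV[1]=[0, 2, 0]
Event 7: SEND 2->0: VV[2][2]++ -> VV[2]=[0, 0, 4], msg_vec=[0, 0, 4]; VV[0]=max(VV[0],msg_vec) then VV[0][0]++ -> VV[0]=[4, 0, 4]
Event 5 stamp: [0, 0, 3]
Event 6 stamp: [0, 2, 0]
[0, 0, 3] <= [0, 2, 0]? False. Equal? False. Happens-before: False

Answer: no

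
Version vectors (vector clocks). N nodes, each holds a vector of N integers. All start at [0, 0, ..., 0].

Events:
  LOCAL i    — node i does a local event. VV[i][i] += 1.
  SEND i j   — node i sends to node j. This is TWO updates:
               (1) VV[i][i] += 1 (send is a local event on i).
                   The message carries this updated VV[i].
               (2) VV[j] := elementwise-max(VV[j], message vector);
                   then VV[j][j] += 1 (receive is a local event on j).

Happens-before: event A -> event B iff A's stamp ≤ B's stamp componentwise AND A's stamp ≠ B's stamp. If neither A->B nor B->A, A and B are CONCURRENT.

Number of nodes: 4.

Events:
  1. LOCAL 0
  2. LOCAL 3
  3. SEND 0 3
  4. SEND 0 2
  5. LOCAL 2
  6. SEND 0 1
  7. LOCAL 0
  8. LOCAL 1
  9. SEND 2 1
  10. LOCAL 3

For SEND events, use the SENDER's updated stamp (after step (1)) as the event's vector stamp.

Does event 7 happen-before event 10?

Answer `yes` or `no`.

Initial: VV[0]=[0, 0, 0, 0]
Initial: VV[1]=[0, 0, 0, 0]
Initial: VV[2]=[0, 0, 0, 0]
Initial: VV[3]=[0, 0, 0, 0]
Event 1: LOCAL 0: VV[0][0]++ -> VV[0]=[1, 0, 0, 0]
Event 2: LOCAL 3: VV[3][3]++ -> VV[3]=[0, 0, 0, 1]
Event 3: SEND 0->3: VV[0][0]++ -> VV[0]=[2, 0, 0, 0], msg_vec=[2, 0, 0, 0]; VV[3]=max(VV[3],msg_vec) then VV[3][3]++ -> VV[3]=[2, 0, 0, 2]
Event 4: SEND 0->2: VV[0][0]++ -> VV[0]=[3, 0, 0, 0], msg_vec=[3, 0, 0, 0]; VV[2]=max(VV[2],msg_vec) then VV[2][2]++ -> VV[2]=[3, 0, 1, 0]
Event 5: LOCAL 2: VV[2][2]++ -> VV[2]=[3, 0, 2, 0]
Event 6: SEND 0->1: VV[0][0]++ -> VV[0]=[4, 0, 0, 0], msg_vec=[4, 0, 0, 0]; VV[1]=max(VV[1],msg_vec) then VV[1][1]++ -> VV[1]=[4, 1, 0, 0]
Event 7: LOCAL 0: VV[0][0]++ -> VV[0]=[5, 0, 0, 0]
Event 8: LOCAL 1: VV[1][1]++ -> VV[1]=[4, 2, 0, 0]
Event 9: SEND 2->1: VV[2][2]++ -> VV[2]=[3, 0, 3, 0], msg_vec=[3, 0, 3, 0]; VV[1]=max(VV[1],msg_vec) then VV[1][1]++ -> VV[1]=[4, 3, 3, 0]
Event 10: LOCAL 3: VV[3][3]++ -> VV[3]=[2, 0, 0, 3]
Event 7 stamp: [5, 0, 0, 0]
Event 10 stamp: [2, 0, 0, 3]
[5, 0, 0, 0] <= [2, 0, 0, 3]? False. Equal? False. Happens-before: False

Answer: no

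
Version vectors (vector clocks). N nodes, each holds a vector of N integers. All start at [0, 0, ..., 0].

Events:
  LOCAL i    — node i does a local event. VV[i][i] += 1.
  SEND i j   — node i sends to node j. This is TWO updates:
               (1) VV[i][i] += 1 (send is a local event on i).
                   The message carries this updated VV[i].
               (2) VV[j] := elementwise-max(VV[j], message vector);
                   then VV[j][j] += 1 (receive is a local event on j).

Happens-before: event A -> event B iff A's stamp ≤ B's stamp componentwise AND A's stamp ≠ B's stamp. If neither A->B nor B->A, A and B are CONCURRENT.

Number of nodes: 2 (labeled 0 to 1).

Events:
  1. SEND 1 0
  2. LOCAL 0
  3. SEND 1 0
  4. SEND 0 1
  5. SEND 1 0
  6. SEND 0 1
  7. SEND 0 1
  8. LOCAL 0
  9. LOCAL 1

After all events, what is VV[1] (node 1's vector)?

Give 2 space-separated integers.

Answer: 7 7

Derivation:
Initial: VV[0]=[0, 0]
Initial: VV[1]=[0, 0]
Event 1: SEND 1->0: VV[1][1]++ -> VV[1]=[0, 1], msg_vec=[0, 1]; VV[0]=max(VV[0],msg_vec) then VV[0][0]++ -> VV[0]=[1, 1]
Event 2: LOCAL 0: VV[0][0]++ -> VV[0]=[2, 1]
Event 3: SEND 1->0: VV[1][1]++ -> VV[1]=[0, 2], msg_vec=[0, 2]; VV[0]=max(VV[0],msg_vec) then VV[0][0]++ -> VV[0]=[3, 2]
Event 4: SEND 0->1: VV[0][0]++ -> VV[0]=[4, 2], msg_vec=[4, 2]; VV[1]=max(VV[1],msg_vec) then VV[1][1]++ -> VV[1]=[4, 3]
Event 5: SEND 1->0: VV[1][1]++ -> VV[1]=[4, 4], msg_vec=[4, 4]; VV[0]=max(VV[0],msg_vec) then VV[0][0]++ -> VV[0]=[5, 4]
Event 6: SEND 0->1: VV[0][0]++ -> VV[0]=[6, 4], msg_vec=[6, 4]; VV[1]=max(VV[1],msg_vec) then VV[1][1]++ -> VV[1]=[6, 5]
Event 7: SEND 0->1: VV[0][0]++ -> VV[0]=[7, 4], msg_vec=[7, 4]; VV[1]=max(VV[1],msg_vec) then VV[1][1]++ -> VV[1]=[7, 6]
Event 8: LOCAL 0: VV[0][0]++ -> VV[0]=[8, 4]
Event 9: LOCAL 1: VV[1][1]++ -> VV[1]=[7, 7]
Final vectors: VV[0]=[8, 4]; VV[1]=[7, 7]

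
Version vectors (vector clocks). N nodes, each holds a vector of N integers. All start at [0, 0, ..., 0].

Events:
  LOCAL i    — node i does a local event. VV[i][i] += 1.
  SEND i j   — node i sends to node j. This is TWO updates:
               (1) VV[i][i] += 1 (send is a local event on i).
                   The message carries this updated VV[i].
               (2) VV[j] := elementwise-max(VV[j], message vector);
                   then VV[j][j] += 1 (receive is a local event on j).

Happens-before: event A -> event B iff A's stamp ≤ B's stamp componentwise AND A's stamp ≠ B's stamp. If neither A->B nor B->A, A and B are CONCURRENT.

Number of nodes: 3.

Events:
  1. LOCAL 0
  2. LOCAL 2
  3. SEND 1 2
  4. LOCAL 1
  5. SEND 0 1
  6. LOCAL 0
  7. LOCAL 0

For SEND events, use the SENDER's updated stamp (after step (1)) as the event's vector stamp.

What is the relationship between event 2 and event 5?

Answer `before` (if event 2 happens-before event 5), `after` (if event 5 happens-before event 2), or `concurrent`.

Answer: concurrent

Derivation:
Initial: VV[0]=[0, 0, 0]
Initial: VV[1]=[0, 0, 0]
Initial: VV[2]=[0, 0, 0]
Event 1: LOCAL 0: VV[0][0]++ -> VV[0]=[1, 0, 0]
Event 2: LOCAL 2: VV[2][2]++ -> VV[2]=[0, 0, 1]
Event 3: SEND 1->2: VV[1][1]++ -> VV[1]=[0, 1, 0], msg_vec=[0, 1, 0]; VV[2]=max(VV[2],msg_vec) then VV[2][2]++ -> VV[2]=[0, 1, 2]
Event 4: LOCAL 1: VV[1][1]++ -> VV[1]=[0, 2, 0]
Event 5: SEND 0->1: VV[0][0]++ -> VV[0]=[2, 0, 0], msg_vec=[2, 0, 0]; VV[1]=max(VV[1],msg_vec) then VV[1][1]++ -> VV[1]=[2, 3, 0]
Event 6: LOCAL 0: VV[0][0]++ -> VV[0]=[3, 0, 0]
Event 7: LOCAL 0: VV[0][0]++ -> VV[0]=[4, 0, 0]
Event 2 stamp: [0, 0, 1]
Event 5 stamp: [2, 0, 0]
[0, 0, 1] <= [2, 0, 0]? False
[2, 0, 0] <= [0, 0, 1]? False
Relation: concurrent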